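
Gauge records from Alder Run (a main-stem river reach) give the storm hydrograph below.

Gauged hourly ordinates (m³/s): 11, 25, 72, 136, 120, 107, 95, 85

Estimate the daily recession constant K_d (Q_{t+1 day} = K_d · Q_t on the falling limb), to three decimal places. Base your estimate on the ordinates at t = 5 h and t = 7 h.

K_d ≈ 0.063

Between t = 5 h and t = 7 h the flow falls from 107 to 85 m³/s over 2×1 h = 2 h.
Per-interval ratio K = (85/107)^(1/2) = 0.8913; K_d = K^(24/1) = 0.063.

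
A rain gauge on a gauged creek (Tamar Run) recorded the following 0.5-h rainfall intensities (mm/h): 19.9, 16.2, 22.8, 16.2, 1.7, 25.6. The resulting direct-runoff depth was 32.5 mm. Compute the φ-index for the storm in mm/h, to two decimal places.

φ ≈ 7.14 mm/h

Only the 5 blocks with intensity above φ contribute runoff: 19.9, 16.2, 22.8, 16.2, 25.6 mm/h.
Σ(I−φ)·Δt = d  ⇒  (19.9+16.2+22.8+16.2+25.6 − 5φ)·0.5 = 32.5
φ = (100.7 − 32.5/0.5) / 5 = 7.14 mm/h.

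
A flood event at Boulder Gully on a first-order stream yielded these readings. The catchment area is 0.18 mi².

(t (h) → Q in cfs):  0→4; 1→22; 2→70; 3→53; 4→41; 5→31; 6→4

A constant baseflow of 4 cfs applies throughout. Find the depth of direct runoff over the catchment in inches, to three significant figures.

Direct runoff: 0.0, 18.0, 66.0, 49.0, 37.0, 27.0, 0.0 cfs; ΣQ_DR = 197.0 cfs.
V = ΣQ_DR · Δt = 197.0 × 3600 s = 7.092 × 10^5 ft³.
Over A = 0.18 mi², depth = V / A = 1.70 in.

d ≈ 1.70 in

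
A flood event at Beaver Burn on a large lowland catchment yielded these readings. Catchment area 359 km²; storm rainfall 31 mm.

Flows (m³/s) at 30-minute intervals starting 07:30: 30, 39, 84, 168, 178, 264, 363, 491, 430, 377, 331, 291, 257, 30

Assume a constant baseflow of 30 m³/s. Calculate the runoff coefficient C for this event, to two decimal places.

C ≈ 0.47

ΣQ_DR = 2913 m³/s; V = ΣQ_DR·Δt = 5.243 × 10^6 m³.
Runoff depth d = V / A = 14.61 mm.
C = d / P = 14.61 / 31 = 0.47.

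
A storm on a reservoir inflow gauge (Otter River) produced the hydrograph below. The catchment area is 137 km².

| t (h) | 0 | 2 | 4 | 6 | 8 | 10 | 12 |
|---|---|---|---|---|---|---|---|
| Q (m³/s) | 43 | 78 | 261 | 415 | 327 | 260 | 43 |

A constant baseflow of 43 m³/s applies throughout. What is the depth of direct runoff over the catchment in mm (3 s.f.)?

d ≈ 59.2 mm

Direct runoff: 0.0, 35.0, 218.0, 372.0, 284.0, 217.0, 0.0 m³/s; ΣQ_DR = 1126 m³/s.
V = ΣQ_DR · Δt = 1126 × 7200 s = 8.107 × 10^6 m³.
Over A = 137 km², depth = V / A = 59.2 mm.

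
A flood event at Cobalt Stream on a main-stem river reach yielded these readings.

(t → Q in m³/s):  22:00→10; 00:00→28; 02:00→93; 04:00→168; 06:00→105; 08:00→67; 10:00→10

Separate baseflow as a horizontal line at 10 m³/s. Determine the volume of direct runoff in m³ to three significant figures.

Direct-runoff ordinates (Q − Q_b): 0.0, 18.0, 83.0, 158.0, 95.0, 57.0, 0.0 m³/s.
ΣQ_DR = 411.0 m³/s.
With Δt = 2 h = 7200 s, V = ΣQ_DR · Δt = 411.0 × 7200 = 2.96 × 10^6 m³.

V ≈ 2.96 × 10^6 m³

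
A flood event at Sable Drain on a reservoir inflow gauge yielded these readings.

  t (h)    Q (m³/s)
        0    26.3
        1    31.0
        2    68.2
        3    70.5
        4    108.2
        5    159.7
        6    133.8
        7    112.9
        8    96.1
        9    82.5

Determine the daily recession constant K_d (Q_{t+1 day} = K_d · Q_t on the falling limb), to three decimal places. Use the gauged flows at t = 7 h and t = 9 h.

K_d ≈ 0.023

Between t = 7 h and t = 9 h the flow falls from 112.9 to 82.5 m³/s over 2×1 h = 2 h.
Per-interval ratio K = (82.5/112.9)^(1/2) = 0.8548; K_d = K^(24/1) = 0.023.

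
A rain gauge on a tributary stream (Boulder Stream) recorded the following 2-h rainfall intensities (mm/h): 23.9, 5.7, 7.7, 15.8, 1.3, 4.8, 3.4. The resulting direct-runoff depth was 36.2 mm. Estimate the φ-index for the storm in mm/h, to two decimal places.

φ ≈ 10.80 mm/h

Only the 2 blocks with intensity above φ contribute runoff: 23.9, 15.8 mm/h.
Σ(I−φ)·Δt = d  ⇒  (23.9+15.8 − 2φ)·2 = 36.2
φ = (39.70 − 36.2/2) / 2 = 10.80 mm/h.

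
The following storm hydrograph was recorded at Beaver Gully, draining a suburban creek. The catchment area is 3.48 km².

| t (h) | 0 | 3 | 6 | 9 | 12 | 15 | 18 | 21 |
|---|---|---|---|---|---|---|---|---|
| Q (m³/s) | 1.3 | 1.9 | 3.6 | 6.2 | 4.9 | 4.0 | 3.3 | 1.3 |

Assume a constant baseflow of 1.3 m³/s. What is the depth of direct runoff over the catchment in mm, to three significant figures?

d ≈ 50.0 mm

Direct runoff: 0.0, 0.6, 2.3, 4.9, 3.6, 2.7, 2.0, 0.0 m³/s; ΣQ_DR = 16.10 m³/s.
V = ΣQ_DR · Δt = 16.10 × 10800 s = 1.739 × 10^5 m³.
Over A = 3.48 km², depth = V / A = 50.0 mm.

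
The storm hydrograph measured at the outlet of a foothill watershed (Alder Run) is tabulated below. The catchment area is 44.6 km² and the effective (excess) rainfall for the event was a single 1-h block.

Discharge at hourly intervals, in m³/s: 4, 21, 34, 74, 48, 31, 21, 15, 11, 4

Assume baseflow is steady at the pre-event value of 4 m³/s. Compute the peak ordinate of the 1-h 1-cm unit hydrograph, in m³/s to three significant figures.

Direct runoff: 0.0, 17.0, 30.0, 70.0, 44.0, 27.0, 17.0, 11.0, 7.0, 0.0 m³/s; ΣQ_DR = 223.0 m³/s, peak = 70.0 m³/s.
Runoff depth d = ΣQ_DR·Δt / A = 223.0 × 3600 / (44.6 km²) = 18.00 mm.
The 1-cm UH is the DRH scaled by (10 mm)/d, so U_p = 70.0 × 10/18.00 = 38.9 m³/s.

U_p ≈ 38.9 m³/s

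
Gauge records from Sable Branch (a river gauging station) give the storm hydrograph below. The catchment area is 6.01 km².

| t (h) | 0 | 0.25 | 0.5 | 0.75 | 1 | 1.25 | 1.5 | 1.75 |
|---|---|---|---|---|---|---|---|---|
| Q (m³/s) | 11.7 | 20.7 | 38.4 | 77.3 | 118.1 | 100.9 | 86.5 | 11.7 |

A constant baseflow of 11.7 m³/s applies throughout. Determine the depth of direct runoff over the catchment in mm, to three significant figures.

Direct runoff: 0.0, 9.0, 26.7, 65.6, 106.4, 89.2, 74.8, 0.0 m³/s; ΣQ_DR = 371.7 m³/s.
V = ΣQ_DR · Δt = 371.7 × 900 s = 3.345 × 10^5 m³.
Over A = 6.01 km², depth = V / A = 55.7 mm.

d ≈ 55.7 mm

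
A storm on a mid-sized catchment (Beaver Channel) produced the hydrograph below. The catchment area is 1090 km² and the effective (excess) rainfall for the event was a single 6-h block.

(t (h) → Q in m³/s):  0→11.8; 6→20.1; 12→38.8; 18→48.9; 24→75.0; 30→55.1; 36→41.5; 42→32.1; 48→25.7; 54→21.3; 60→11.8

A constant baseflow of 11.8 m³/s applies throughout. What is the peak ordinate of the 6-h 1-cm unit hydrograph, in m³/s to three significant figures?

Direct runoff: 0.0, 8.3, 27.0, 37.1, 63.2, 43.3, 29.7, 20.3, 13.9, 9.5, 0.0 m³/s; ΣQ_DR = 252.3 m³/s, peak = 63.2 m³/s.
Runoff depth d = ΣQ_DR·Δt / A = 252.3 × 21600 / (1090 km²) = 5.000 mm.
The 1-cm UH is the DRH scaled by (10 mm)/d, so U_p = 63.2 × 10/5.000 = 126 m³/s.

U_p ≈ 126 m³/s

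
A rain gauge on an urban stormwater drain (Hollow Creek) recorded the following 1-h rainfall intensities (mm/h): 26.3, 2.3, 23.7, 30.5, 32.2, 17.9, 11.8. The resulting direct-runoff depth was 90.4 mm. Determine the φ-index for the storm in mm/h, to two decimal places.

φ ≈ 8.67 mm/h

Only the 6 blocks with intensity above φ contribute runoff: 26.3, 23.7, 30.5, 32.2, 17.9, 11.8 mm/h.
Σ(I−φ)·Δt = d  ⇒  (26.3+23.7+30.5+32.2+17.9+11.8 − 6φ)·1 = 90.4
φ = (142.4 − 90.4/1) / 6 = 8.67 mm/h.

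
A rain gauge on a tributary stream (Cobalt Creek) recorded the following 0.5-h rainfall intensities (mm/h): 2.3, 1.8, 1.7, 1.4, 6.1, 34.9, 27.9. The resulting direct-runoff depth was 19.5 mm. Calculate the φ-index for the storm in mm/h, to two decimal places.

φ ≈ 11.90 mm/h

Only the 2 blocks with intensity above φ contribute runoff: 34.9, 27.9 mm/h.
Σ(I−φ)·Δt = d  ⇒  (34.9+27.9 − 2φ)·0.5 = 19.5
φ = (62.80 − 19.5/0.5) / 2 = 11.90 mm/h.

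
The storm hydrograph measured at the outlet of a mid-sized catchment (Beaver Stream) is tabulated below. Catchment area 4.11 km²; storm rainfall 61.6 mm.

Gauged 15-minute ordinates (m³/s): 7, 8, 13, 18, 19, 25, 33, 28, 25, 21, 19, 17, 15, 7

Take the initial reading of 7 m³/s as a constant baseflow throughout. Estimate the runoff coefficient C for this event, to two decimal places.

ΣQ_DR = 157.0 m³/s; V = ΣQ_DR·Δt = 1.413 × 10^5 m³.
Runoff depth d = V / A = 34.38 mm.
C = d / P = 34.38 / 61.6 = 0.56.

C ≈ 0.56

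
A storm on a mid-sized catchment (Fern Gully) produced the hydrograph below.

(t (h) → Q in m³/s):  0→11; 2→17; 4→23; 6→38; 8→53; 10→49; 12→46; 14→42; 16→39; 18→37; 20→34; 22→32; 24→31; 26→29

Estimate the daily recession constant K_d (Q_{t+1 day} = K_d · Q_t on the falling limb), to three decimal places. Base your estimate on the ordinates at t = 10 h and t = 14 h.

K_d ≈ 0.397

Between t = 10 h and t = 14 h the flow falls from 49 to 42 m³/s over 2×2 h = 4 h.
Per-interval ratio K = (42/49)^(1/2) = 0.9258; K_d = K^(24/2) = 0.397.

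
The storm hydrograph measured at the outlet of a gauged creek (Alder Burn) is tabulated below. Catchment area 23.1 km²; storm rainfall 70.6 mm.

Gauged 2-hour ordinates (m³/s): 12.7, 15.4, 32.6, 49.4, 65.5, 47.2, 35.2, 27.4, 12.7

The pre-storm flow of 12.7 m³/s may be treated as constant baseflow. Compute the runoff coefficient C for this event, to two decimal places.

ΣQ_DR = 183.8 m³/s; V = ΣQ_DR·Δt = 1.323 × 10^6 m³.
Runoff depth d = V / A = 57.29 mm.
C = d / P = 57.29 / 70.6 = 0.81.

C ≈ 0.81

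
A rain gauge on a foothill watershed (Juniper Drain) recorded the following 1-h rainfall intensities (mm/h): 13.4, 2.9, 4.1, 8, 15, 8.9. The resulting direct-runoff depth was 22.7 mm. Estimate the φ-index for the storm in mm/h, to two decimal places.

Only the 4 blocks with intensity above φ contribute runoff: 13.4, 8, 15, 8.9 mm/h.
Σ(I−φ)·Δt = d  ⇒  (13.4+8+15+8.9 − 4φ)·1 = 22.7
φ = (45.30 − 22.7/1) / 4 = 5.65 mm/h.

φ ≈ 5.65 mm/h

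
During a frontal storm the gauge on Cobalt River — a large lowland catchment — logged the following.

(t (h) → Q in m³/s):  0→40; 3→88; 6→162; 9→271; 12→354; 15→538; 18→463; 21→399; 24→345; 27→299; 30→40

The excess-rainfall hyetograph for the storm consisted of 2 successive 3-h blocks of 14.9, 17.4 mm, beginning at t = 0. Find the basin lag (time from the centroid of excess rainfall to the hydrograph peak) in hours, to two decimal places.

t_L ≈ 11.88 h

Centroid of excess rainfall: t_c = Σ P_i·t̄_i / ΣP_i = 3.1161 h (block centres at 1.5, 4.5 h).
Hydrograph peak occurs at t = 15 h, so basin lag t_L = 15 − 3.1161 = 11.88 h.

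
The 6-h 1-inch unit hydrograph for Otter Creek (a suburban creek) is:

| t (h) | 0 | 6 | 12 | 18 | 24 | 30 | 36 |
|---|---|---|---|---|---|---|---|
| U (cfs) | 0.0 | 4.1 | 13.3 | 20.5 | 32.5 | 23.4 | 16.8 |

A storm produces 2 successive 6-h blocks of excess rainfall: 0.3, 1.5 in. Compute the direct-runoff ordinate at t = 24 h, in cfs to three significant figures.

By discrete convolution, Q_j = Σ (P_i / 1 in) · U_{j−i}.
At t = 24 h (j=4): Q = (0.3/1)·32.5 + (1.5/1)·20.5 = 40.5 cfs.

Q ≈ 40.5 cfs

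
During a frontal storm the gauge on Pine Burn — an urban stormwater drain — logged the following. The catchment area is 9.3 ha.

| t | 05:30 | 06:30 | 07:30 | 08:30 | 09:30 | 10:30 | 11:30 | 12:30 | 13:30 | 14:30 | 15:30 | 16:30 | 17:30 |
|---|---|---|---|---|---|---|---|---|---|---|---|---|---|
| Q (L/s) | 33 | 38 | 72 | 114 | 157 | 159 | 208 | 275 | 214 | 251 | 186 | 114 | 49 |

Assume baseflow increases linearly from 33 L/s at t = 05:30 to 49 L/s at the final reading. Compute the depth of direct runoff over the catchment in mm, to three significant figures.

Direct runoff: 0.00, 3.67, 36.33, 77.00, 118.67, 119.33, 167.00, 232.67, 170.33, 206.00, 139.67, 66.33, 0.00 L/s; ΣQ_DR = 1337 L/s.
V = ΣQ_DR · Δt = 1337 × 3600 s = 4.813 × 10^6 L.
Over A = 9.3 ha, depth = V / A = 51.8 mm.

d ≈ 51.8 mm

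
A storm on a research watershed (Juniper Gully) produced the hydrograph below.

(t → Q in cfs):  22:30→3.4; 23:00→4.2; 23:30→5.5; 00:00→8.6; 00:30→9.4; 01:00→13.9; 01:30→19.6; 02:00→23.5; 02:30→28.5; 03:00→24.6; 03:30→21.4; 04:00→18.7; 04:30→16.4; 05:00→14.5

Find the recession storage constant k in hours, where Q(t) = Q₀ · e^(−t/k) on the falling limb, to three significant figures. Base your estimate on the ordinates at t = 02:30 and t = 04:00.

On the falling limb, Q drops from 28.5 to 18.7 cfs between t = 02:30 and t = 04:00 (Δt = 1.5 h).
k = −Δt / ln(Q₂/Q₁) = −1.5 / ln(18.7/28.5) = 3.56 h.

k ≈ 3.56 h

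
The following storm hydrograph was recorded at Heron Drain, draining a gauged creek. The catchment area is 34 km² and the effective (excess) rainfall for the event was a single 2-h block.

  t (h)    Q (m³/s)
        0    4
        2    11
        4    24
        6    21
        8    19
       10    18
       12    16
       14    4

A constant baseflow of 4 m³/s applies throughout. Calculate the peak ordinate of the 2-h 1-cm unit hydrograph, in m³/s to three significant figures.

Direct runoff: 0.0, 7.0, 20.0, 17.0, 15.0, 14.0, 12.0, 0.0 m³/s; ΣQ_DR = 85.00 m³/s, peak = 20.0 m³/s.
Runoff depth d = ΣQ_DR·Δt / A = 85.00 × 7200 / (34 km²) = 18.00 mm.
The 1-cm UH is the DRH scaled by (10 mm)/d, so U_p = 20.0 × 10/18.00 = 11.1 m³/s.

U_p ≈ 11.1 m³/s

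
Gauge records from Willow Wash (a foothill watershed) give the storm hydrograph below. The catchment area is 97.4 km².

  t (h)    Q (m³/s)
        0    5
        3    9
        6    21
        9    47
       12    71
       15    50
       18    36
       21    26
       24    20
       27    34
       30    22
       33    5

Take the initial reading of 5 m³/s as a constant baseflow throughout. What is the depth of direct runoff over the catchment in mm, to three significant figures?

Direct runoff: 0.0, 4.0, 16.0, 42.0, 66.0, 45.0, 31.0, 21.0, 15.0, 29.0, 17.0, 0.0 m³/s; ΣQ_DR = 286.0 m³/s.
V = ΣQ_DR · Δt = 286.0 × 10800 s = 3.089 × 10^6 m³.
Over A = 97.4 km², depth = V / A = 31.7 mm.

d ≈ 31.7 mm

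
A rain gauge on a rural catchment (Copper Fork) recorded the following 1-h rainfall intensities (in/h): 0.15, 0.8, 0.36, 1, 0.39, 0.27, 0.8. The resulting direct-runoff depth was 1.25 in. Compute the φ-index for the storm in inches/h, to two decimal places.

Only the 3 blocks with intensity above φ contribute runoff: 0.8, 1, 0.8 in/h.
Σ(I−φ)·Δt = d  ⇒  (0.8+1+0.8 − 3φ)·1 = 1.25
φ = (2.600 − 1.25/1) / 3 = 0.45 in/h.

φ ≈ 0.45 in/h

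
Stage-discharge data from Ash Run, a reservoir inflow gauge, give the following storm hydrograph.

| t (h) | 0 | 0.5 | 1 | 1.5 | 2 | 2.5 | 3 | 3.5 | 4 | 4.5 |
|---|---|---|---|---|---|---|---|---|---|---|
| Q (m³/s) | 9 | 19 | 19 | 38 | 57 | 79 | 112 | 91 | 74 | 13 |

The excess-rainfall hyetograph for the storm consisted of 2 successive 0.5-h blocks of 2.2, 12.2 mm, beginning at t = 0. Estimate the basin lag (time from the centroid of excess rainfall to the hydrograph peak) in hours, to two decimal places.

t_L ≈ 2.33 h

Centroid of excess rainfall: t_c = Σ P_i·t̄_i / ΣP_i = 0.6736 h (block centres at 0.25, 0.75 h).
Hydrograph peak occurs at t = 3 h, so basin lag t_L = 3 − 0.6736 = 2.33 h.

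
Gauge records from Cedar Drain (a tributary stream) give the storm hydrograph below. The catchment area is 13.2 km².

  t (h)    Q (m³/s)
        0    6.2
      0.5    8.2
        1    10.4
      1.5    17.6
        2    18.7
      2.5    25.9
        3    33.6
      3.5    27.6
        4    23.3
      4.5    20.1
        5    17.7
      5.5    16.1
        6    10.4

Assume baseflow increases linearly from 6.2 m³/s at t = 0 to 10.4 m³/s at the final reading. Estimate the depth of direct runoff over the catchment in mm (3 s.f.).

Direct runoff: 0.00, 1.65, 3.50, 10.35, 11.10, 17.95, 25.30, 18.95, 14.30, 10.75, 8.00, 6.05, 0.00 m³/s; ΣQ_DR = 127.9 m³/s.
V = ΣQ_DR · Δt = 127.9 × 1800 s = 2.302 × 10^5 m³.
Over A = 13.2 km², depth = V / A = 17.4 mm.

d ≈ 17.4 mm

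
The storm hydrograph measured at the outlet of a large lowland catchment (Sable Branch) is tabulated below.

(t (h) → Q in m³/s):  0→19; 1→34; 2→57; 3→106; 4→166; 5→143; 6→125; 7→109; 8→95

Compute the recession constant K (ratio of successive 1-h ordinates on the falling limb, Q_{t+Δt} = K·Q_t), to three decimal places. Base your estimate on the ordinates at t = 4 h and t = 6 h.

K ≈ 0.868

Using the recession-limb readings at t = 4 h and t = 6 h: Q falls from 166 to 125 m³/s over 2 intervals.
K = (Q₂/Q₁)^(1/2) = (125/166)^(1/2) = 0.868.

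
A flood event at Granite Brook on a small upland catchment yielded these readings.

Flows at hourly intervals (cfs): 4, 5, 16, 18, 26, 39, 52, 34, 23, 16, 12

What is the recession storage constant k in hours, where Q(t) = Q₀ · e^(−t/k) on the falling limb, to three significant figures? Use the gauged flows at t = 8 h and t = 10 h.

k ≈ 3.07 h

On the falling limb, Q drops from 23 to 12 cfs between t = 8 h and t = 10 h (Δt = 2 h).
k = −Δt / ln(Q₂/Q₁) = −2 / ln(12/23) = 3.07 h.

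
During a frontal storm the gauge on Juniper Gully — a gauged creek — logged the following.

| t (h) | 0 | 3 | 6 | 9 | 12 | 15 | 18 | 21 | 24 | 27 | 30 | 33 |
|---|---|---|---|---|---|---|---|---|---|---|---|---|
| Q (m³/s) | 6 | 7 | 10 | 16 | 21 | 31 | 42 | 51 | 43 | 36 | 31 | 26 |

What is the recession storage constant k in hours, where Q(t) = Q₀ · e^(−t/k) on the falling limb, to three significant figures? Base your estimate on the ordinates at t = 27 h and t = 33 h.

On the falling limb, Q drops from 36 to 26 m³/s between t = 27 h and t = 33 h (Δt = 6 h).
k = −Δt / ln(Q₂/Q₁) = −6 / ln(26/36) = 18.4 h.

k ≈ 18.4 h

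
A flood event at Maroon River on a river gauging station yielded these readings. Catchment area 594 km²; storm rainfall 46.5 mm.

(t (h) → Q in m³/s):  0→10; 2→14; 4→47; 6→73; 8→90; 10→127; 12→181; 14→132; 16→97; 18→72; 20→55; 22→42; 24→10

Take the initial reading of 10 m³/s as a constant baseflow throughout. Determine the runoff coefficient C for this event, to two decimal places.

ΣQ_DR = 820.0 m³/s; V = ΣQ_DR·Δt = 5.904 × 10^6 m³.
Runoff depth d = V / A = 9.939 mm.
C = d / P = 9.939 / 46.5 = 0.21.

C ≈ 0.21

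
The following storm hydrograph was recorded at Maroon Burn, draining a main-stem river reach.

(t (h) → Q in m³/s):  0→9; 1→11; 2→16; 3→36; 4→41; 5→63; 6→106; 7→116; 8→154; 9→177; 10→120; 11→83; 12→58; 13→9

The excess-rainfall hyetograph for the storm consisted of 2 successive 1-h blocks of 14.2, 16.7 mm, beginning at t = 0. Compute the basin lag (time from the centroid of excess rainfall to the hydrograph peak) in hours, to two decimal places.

t_L ≈ 7.96 h

Centroid of excess rainfall: t_c = Σ P_i·t̄_i / ΣP_i = 1.0405 h (block centres at 0.5, 1.5 h).
Hydrograph peak occurs at t = 9 h, so basin lag t_L = 9 − 1.0405 = 7.96 h.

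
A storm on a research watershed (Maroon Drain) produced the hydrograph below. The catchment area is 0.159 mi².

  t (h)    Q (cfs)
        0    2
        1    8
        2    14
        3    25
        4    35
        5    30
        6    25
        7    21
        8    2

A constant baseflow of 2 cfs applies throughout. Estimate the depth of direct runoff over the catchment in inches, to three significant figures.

d ≈ 1.40 in

Direct runoff: 0.0, 6.0, 12.0, 23.0, 33.0, 28.0, 23.0, 19.0, 0.0 cfs; ΣQ_DR = 144.0 cfs.
V = ΣQ_DR · Δt = 144.0 × 3600 s = 5.184 × 10^5 ft³.
Over A = 0.159 mi², depth = V / A = 1.40 in.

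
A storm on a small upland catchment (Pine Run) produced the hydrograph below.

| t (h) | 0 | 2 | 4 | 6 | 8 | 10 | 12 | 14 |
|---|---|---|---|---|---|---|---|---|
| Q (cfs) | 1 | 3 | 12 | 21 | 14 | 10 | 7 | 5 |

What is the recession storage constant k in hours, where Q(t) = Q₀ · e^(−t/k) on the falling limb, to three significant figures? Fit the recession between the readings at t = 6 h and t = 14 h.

On the falling limb, Q drops from 21 to 5 cfs between t = 6 h and t = 14 h (Δt = 8 h).
k = −Δt / ln(Q₂/Q₁) = −8 / ln(5/21) = 5.57 h.

k ≈ 5.57 h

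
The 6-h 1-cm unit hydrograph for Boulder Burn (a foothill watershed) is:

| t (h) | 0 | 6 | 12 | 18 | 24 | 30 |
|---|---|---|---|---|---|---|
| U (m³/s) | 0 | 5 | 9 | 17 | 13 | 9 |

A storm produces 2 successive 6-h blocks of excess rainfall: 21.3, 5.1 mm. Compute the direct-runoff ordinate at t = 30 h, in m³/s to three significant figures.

By discrete convolution, Q_j = Σ (P_i / 10 mm) · U_{j−i}.
At t = 30 h (j=5): Q = (21.3/10)·9 + (5.1/10)·13 = 25.8 m³/s.

Q ≈ 25.8 m³/s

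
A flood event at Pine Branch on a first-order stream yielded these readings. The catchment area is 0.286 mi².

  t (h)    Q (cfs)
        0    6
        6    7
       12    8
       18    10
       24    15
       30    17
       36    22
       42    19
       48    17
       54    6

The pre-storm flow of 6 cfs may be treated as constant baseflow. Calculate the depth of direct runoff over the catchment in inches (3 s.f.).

Direct runoff: 0.0, 1.0, 2.0, 4.0, 9.0, 11.0, 16.0, 13.0, 11.0, 0.0 cfs; ΣQ_DR = 67.00 cfs.
V = ΣQ_DR · Δt = 67.00 × 21600 s = 1.447 × 10^6 ft³.
Over A = 0.286 mi², depth = V / A = 2.18 in.

d ≈ 2.18 in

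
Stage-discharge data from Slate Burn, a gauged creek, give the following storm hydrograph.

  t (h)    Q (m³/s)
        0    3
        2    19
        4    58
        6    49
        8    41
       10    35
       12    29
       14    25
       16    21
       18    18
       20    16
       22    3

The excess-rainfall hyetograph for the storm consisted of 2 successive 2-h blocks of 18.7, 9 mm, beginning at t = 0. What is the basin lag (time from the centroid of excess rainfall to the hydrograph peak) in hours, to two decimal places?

Centroid of excess rainfall: t_c = Σ P_i·t̄_i / ΣP_i = 1.6498 h (block centres at 1, 3 h).
Hydrograph peak occurs at t = 4 h, so basin lag t_L = 4 − 1.6498 = 2.35 h.

t_L ≈ 2.35 h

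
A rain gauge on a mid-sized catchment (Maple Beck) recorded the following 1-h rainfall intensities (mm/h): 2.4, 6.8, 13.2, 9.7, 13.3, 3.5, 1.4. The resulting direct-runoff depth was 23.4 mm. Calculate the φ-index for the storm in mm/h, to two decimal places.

Only the 4 blocks with intensity above φ contribute runoff: 6.8, 13.2, 9.7, 13.3 mm/h.
Σ(I−φ)·Δt = d  ⇒  (6.8+13.2+9.7+13.3 − 4φ)·1 = 23.4
φ = (43.00 − 23.4/1) / 4 = 4.90 mm/h.

φ ≈ 4.90 mm/h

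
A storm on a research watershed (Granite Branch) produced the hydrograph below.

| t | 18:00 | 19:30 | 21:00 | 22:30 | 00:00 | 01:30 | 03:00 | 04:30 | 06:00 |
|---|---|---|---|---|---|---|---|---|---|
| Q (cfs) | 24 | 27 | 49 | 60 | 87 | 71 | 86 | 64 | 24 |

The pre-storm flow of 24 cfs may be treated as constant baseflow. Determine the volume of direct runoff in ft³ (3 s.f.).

V ≈ 1.49 × 10^6 ft³

Direct-runoff ordinates (Q − Q_b): 0.0, 3.0, 25.0, 36.0, 63.0, 47.0, 62.0, 40.0, 0.0 cfs.
ΣQ_DR = 276.0 cfs.
With Δt = 1.5 h = 5400 s, V = ΣQ_DR · Δt = 276.0 × 5400 = 1.49 × 10^6 ft³.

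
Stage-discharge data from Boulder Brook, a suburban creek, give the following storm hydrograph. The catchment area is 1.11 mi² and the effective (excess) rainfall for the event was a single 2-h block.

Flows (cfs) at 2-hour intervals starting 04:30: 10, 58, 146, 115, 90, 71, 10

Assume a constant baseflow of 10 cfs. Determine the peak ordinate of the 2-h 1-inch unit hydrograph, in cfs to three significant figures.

U_p ≈ 113 cfs

Direct runoff: 0.0, 48.0, 136.0, 105.0, 80.0, 61.0, 0.0 cfs; ΣQ_DR = 430.0 cfs, peak = 136.0 cfs.
Runoff depth d = ΣQ_DR·Δt / A = 430.0 × 7200 / (1.11 mi²) = 1.201 in.
The 1-inch UH is the DRH scaled by (1 in)/d, so U_p = 136.0 × 1/1.201 = 113 cfs.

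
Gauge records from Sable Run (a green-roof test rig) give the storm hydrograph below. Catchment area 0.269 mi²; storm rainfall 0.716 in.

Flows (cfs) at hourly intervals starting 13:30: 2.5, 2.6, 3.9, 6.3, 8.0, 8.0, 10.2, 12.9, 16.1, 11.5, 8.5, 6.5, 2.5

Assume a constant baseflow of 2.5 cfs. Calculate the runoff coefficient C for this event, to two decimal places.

C ≈ 0.54

ΣQ_DR = 67.00 cfs; V = ΣQ_DR·Δt = 2.412 × 10^5 ft³.
Runoff depth d = V / A = 0.3860 in.
C = d / P = 0.3860 / 0.716 = 0.54.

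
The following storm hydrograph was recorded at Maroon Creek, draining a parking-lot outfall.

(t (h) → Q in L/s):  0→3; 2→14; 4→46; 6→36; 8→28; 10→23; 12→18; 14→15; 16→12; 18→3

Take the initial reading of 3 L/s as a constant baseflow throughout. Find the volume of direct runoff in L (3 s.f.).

V ≈ 1.21 × 10^6 L

Direct-runoff ordinates (Q − Q_b): 0.0, 11.0, 43.0, 33.0, 25.0, 20.0, 15.0, 12.0, 9.0, 0.0 L/s.
ΣQ_DR = 168.0 L/s.
With Δt = 2 h = 7200 s, V = ΣQ_DR · Δt = 168.0 × 7200 = 1.21 × 10^6 L.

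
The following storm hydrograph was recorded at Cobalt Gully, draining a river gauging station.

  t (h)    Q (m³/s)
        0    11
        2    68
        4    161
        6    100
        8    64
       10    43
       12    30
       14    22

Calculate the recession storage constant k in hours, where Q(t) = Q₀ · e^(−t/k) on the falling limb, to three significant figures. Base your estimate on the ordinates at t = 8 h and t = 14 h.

k ≈ 5.62 h

On the falling limb, Q drops from 64 to 22 m³/s between t = 8 h and t = 14 h (Δt = 6 h).
k = −Δt / ln(Q₂/Q₁) = −6 / ln(22/64) = 5.62 h.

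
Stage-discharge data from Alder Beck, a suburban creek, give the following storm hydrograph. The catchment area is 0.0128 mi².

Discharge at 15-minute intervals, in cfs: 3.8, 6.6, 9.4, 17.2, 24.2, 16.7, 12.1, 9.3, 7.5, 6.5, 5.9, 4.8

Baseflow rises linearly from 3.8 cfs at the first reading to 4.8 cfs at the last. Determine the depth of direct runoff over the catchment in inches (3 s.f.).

Direct runoff: 0.00, 2.71, 5.42, 13.13, 20.04, 12.45, 7.75, 4.86, 2.97, 1.88, 1.19, 0.00 cfs; ΣQ_DR = 72.40 cfs.
V = ΣQ_DR · Δt = 72.40 × 900 s = 65160 ft³.
Over A = 0.0128 mi², depth = V / A = 2.19 in.

d ≈ 2.19 in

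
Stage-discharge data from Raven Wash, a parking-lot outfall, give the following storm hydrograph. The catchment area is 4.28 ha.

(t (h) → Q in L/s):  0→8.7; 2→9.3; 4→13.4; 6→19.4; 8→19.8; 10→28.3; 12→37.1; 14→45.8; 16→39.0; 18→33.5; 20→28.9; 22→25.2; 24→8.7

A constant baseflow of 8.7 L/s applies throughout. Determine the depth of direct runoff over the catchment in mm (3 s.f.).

Direct runoff: 0.0, 0.6, 4.7, 10.7, 11.1, 19.6, 28.4, 37.1, 30.3, 24.8, 20.2, 16.5, 0.0 L/s; ΣQ_DR = 204.0 L/s.
V = ΣQ_DR · Δt = 204.0 × 7200 s = 1.469 × 10^6 L.
Over A = 4.28 ha, depth = V / A = 34.3 mm.

d ≈ 34.3 mm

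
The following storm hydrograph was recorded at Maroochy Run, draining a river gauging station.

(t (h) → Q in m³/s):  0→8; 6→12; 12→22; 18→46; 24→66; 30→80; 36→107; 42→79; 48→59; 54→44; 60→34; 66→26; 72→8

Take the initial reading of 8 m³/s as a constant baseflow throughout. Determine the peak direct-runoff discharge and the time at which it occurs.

Subtracting baseflow gives direct-runoff ordinates: 0.0, 4.0, 14.0, 38.0, 58.0, 72.0, 99.0, 71.0, 51.0, 36.0, 26.0, 18.0, 0.0 m³/s.
The maximum is 99.0 m³/s, occurring at the reading for t = 36 h.

Q_p = 99.0 m³/s at t = 36 h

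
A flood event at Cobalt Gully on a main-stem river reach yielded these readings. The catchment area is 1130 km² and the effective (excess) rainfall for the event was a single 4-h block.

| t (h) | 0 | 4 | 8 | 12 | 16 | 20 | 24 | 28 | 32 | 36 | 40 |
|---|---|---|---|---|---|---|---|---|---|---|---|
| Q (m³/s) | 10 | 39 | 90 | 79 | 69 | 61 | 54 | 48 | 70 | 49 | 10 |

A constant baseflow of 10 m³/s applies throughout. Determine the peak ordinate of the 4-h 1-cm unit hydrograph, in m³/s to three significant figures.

U_p ≈ 134 m³/s

Direct runoff: 0.0, 29.0, 80.0, 69.0, 59.0, 51.0, 44.0, 38.0, 60.0, 39.0, 0.0 m³/s; ΣQ_DR = 469.0 m³/s, peak = 80.0 m³/s.
Runoff depth d = ΣQ_DR·Δt / A = 469.0 × 14400 / (1130 km²) = 5.977 mm.
The 1-cm UH is the DRH scaled by (10 mm)/d, so U_p = 80.0 × 10/5.977 = 134 m³/s.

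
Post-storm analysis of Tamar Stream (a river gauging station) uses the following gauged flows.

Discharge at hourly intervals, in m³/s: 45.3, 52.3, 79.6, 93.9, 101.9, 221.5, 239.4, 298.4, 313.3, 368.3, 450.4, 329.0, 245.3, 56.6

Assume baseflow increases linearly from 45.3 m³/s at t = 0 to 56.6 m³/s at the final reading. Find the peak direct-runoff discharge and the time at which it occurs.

Q_p = 396.41 m³/s at t = 10 h

Subtracting baseflow gives direct-runoff ordinates: 0.00, 6.13, 32.56, 45.99, 53.12, 171.85, 188.88, 247.02, 261.05, 315.18, 396.41, 274.14, 189.57, 0.00 m³/s.
The maximum is 396.41 m³/s, occurring at the reading for t = 10 h.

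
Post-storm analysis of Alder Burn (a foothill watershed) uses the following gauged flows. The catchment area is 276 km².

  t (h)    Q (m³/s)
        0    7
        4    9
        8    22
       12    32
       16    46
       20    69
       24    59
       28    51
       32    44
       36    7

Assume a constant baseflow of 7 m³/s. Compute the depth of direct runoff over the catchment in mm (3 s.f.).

d ≈ 14.4 mm

Direct runoff: 0.0, 2.0, 15.0, 25.0, 39.0, 62.0, 52.0, 44.0, 37.0, 0.0 m³/s; ΣQ_DR = 276.0 m³/s.
V = ΣQ_DR · Δt = 276.0 × 14400 s = 3.974 × 10^6 m³.
Over A = 276 km², depth = V / A = 14.4 mm.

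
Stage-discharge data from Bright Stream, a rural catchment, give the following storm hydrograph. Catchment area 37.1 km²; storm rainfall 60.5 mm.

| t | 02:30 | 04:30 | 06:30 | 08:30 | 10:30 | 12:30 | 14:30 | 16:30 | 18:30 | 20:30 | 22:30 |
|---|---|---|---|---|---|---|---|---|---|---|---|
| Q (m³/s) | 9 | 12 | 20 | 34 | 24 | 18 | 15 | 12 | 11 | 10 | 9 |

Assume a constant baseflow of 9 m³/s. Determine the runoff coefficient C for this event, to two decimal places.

ΣQ_DR = 75.00 m³/s; V = ΣQ_DR·Δt = 5.400 × 10^5 m³.
Runoff depth d = V / A = 14.56 mm.
C = d / P = 14.56 / 60.5 = 0.24.

C ≈ 0.24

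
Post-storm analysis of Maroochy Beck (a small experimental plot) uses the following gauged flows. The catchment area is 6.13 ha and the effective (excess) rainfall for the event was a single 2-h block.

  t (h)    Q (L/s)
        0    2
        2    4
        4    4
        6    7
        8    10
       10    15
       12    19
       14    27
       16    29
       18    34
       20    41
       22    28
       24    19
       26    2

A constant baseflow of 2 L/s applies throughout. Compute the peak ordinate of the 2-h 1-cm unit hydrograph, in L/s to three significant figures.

Direct runoff: 0.0, 2.0, 2.0, 5.0, 8.0, 13.0, 17.0, 25.0, 27.0, 32.0, 39.0, 26.0, 17.0, 0.0 L/s; ΣQ_DR = 213.0 L/s, peak = 39.0 L/s.
Runoff depth d = ΣQ_DR·Δt / A = 213.0 × 7200 / (6.13 ha) = 25.02 mm.
The 1-cm UH is the DRH scaled by (10 mm)/d, so U_p = 39.0 × 10/25.02 = 15.6 L/s.

U_p ≈ 15.6 L/s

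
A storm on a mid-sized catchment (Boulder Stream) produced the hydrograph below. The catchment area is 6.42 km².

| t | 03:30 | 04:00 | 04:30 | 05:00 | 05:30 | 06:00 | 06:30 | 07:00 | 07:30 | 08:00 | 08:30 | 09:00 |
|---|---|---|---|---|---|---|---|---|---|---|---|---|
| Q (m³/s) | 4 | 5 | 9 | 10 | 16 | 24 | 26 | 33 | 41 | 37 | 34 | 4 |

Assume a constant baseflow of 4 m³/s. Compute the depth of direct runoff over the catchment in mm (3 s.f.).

d ≈ 54.7 mm

Direct runoff: 0.0, 1.0, 5.0, 6.0, 12.0, 20.0, 22.0, 29.0, 37.0, 33.0, 30.0, 0.0 m³/s; ΣQ_DR = 195.0 m³/s.
V = ΣQ_DR · Δt = 195.0 × 1800 s = 3.510 × 10^5 m³.
Over A = 6.42 km², depth = V / A = 54.7 mm.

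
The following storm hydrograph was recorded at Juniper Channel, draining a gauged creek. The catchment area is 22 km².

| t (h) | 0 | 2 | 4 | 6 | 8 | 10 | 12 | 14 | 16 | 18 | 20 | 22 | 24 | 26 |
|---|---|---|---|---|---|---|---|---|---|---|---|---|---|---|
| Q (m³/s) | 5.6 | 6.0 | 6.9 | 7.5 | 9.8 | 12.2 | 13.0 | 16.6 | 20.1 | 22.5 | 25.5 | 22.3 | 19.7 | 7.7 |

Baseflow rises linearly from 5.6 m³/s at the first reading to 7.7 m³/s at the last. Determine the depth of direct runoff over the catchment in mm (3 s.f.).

d ≈ 33.5 mm

Direct runoff: 0.00, 0.24, 0.98, 1.42, 3.55, 5.79, 6.43, 9.87, 13.21, 15.45, 18.28, 14.92, 12.16, 0.00 m³/s; ΣQ_DR = 102.3 m³/s.
V = ΣQ_DR · Δt = 102.3 × 7200 s = 7.366 × 10^5 m³.
Over A = 22 km², depth = V / A = 33.5 mm.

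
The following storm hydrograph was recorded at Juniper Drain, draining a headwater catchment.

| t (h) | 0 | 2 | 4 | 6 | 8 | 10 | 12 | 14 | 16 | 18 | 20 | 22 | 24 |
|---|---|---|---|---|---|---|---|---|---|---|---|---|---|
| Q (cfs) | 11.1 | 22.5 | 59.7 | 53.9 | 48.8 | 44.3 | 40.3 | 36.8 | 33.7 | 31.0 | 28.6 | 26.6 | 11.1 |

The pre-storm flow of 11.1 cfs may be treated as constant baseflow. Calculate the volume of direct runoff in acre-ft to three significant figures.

Direct-runoff ordinates (Q − Q_b): 0.0, 11.4, 48.6, 42.8, 37.7, 33.2, 29.2, 25.7, 22.6, 19.9, 17.5, 15.5, 0.0 cfs.
ΣQ_DR = 304.1 cfs.
With Δt = 2 h = 7200 s, V = ΣQ_DR · Δt = 304.1 × 7200 = 2.19 × 10^6 ft³ = 50.3 acre-ft.

V ≈ 50.3 acre-ft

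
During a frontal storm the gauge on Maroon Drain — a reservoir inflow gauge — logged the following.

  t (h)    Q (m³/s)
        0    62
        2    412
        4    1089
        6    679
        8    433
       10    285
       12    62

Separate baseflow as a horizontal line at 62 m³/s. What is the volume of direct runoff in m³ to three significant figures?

Direct-runoff ordinates (Q − Q_b): 0.0, 350.0, 1027.0, 617.0, 371.0, 223.0, 0.0 m³/s.
ΣQ_DR = 2588 m³/s.
With Δt = 2 h = 7200 s, V = ΣQ_DR · Δt = 2588 × 7200 = 1.86 × 10^7 m³.

V ≈ 1.86 × 10^7 m³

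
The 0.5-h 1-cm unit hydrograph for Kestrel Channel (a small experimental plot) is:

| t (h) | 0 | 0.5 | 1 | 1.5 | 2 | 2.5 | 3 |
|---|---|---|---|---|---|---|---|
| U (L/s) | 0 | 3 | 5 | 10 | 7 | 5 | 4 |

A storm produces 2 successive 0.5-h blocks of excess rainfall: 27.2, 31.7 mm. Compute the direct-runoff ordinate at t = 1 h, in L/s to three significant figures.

By discrete convolution, Q_j = Σ (P_i / 10 mm) · U_{j−i}.
At t = 1 h (j=2): Q = (27.2/10)·5 + (31.7/10)·3 = 23.1 L/s.

Q ≈ 23.1 L/s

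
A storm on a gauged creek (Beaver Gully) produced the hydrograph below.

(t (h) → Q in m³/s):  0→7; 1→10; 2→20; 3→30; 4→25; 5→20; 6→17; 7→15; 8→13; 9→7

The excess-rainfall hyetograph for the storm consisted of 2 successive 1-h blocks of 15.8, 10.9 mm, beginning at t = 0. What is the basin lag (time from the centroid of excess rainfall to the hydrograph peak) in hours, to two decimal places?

Centroid of excess rainfall: t_c = Σ P_i·t̄_i / ΣP_i = 0.9082 h (block centres at 0.5, 1.5 h).
Hydrograph peak occurs at t = 3 h, so basin lag t_L = 3 − 0.9082 = 2.09 h.

t_L ≈ 2.09 h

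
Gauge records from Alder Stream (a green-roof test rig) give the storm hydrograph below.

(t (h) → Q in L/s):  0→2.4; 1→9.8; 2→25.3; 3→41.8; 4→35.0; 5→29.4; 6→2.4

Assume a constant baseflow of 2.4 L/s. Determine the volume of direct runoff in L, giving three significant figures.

V ≈ 4.65 × 10^5 L

Direct-runoff ordinates (Q − Q_b): 0.0, 7.4, 22.9, 39.4, 32.6, 27.0, 0.0 L/s.
ΣQ_DR = 129.3 L/s.
With Δt = 1 h = 3600 s, V = ΣQ_DR · Δt = 129.3 × 3600 = 4.65 × 10^5 L.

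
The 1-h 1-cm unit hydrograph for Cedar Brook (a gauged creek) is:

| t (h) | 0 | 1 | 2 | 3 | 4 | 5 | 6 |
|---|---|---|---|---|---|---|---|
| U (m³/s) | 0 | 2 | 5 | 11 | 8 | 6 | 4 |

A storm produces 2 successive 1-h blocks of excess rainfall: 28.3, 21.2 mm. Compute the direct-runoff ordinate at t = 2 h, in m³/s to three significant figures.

Q ≈ 18.4 m³/s

By discrete convolution, Q_j = Σ (P_i / 10 mm) · U_{j−i}.
At t = 2 h (j=2): Q = (28.3/10)·5 + (21.2/10)·2 = 18.4 m³/s.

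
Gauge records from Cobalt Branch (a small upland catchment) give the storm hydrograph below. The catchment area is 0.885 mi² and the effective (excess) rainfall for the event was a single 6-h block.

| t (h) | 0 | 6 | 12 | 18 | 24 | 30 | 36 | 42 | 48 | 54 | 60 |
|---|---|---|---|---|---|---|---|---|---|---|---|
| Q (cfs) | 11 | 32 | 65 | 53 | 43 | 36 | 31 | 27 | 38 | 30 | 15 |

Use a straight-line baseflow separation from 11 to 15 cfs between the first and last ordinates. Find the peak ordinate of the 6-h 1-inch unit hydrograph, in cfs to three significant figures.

Direct runoff: 0.00, 20.60, 53.20, 40.80, 30.40, 23.00, 17.60, 13.20, 23.80, 15.40, 0.00 cfs; ΣQ_DR = 238.0 cfs, peak = 53.20 cfs.
Runoff depth d = ΣQ_DR·Δt / A = 238.0 × 21600 / (0.885 mi²) = 2.500 in.
The 1-inch UH is the DRH scaled by (1 in)/d, so U_p = 53.20 × 1/2.500 = 21.3 cfs.

U_p ≈ 21.3 cfs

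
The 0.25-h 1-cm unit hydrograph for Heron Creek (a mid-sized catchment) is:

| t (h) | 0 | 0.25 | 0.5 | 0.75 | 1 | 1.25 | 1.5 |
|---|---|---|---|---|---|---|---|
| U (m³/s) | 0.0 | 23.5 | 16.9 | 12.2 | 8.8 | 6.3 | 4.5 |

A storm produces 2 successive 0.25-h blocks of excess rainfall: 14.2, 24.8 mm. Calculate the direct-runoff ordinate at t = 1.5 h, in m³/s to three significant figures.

Q ≈ 22.0 m³/s

By discrete convolution, Q_j = Σ (P_i / 10 mm) · U_{j−i}.
At t = 1.5 h (j=6): Q = (14.2/10)·4.5 + (24.8/10)·6.3 = 22.0 m³/s.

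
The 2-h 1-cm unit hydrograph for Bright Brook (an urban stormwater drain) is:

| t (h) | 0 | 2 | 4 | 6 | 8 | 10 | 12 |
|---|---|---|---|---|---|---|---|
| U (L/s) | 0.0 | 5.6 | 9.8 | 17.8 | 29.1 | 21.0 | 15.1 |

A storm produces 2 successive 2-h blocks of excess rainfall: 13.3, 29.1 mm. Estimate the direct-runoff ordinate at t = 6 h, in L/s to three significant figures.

By discrete convolution, Q_j = Σ (P_i / 10 mm) · U_{j−i}.
At t = 6 h (j=3): Q = (13.3/10)·17.8 + (29.1/10)·9.8 = 52.2 L/s.

Q ≈ 52.2 L/s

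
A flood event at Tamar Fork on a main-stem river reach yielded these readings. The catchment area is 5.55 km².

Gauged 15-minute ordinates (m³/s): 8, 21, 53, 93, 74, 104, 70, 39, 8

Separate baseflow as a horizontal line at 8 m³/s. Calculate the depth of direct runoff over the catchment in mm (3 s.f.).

Direct runoff: 0.0, 13.0, 45.0, 85.0, 66.0, 96.0, 62.0, 31.0, 0.0 m³/s; ΣQ_DR = 398.0 m³/s.
V = ΣQ_DR · Δt = 398.0 × 900 s = 3.582 × 10^5 m³.
Over A = 5.55 km², depth = V / A = 64.5 mm.

d ≈ 64.5 mm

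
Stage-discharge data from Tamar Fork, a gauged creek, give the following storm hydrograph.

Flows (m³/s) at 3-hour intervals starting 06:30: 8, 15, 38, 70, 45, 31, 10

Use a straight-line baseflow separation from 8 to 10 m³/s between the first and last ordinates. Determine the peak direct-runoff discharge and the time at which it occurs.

Subtracting baseflow gives direct-runoff ordinates: 0.00, 6.67, 29.33, 61.00, 35.67, 21.33, 0.00 m³/s.
The maximum is 61.00 m³/s, occurring at the reading for t = 15:30.

Q_p = 61.00 m³/s at t = 15:30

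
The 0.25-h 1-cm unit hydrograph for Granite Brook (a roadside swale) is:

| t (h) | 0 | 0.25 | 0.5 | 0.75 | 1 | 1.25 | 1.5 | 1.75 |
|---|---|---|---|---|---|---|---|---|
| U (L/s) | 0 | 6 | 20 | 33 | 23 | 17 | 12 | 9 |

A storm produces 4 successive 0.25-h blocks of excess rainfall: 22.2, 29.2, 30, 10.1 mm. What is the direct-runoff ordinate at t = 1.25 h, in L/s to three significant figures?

Q ≈ 224 L/s

By discrete convolution, Q_j = Σ (P_i / 10 mm) · U_{j−i}.
At t = 1.25 h (j=5): Q = (22.2/10)·17 + (29.2/10)·23 + (30/10)·33 + (10.1/10)·20 = 224 L/s.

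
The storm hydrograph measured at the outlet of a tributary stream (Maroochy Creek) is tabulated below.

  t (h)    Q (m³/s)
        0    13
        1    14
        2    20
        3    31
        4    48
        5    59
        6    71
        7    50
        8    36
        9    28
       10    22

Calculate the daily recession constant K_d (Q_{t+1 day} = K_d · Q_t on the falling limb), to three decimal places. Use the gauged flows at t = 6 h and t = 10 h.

K_d ≈ 0.001

Between t = 6 h and t = 10 h the flow falls from 71 to 22 m³/s over 4×1 h = 4 h.
Per-interval ratio K = (22/71)^(1/4) = 0.7461; K_d = K^(24/1) = 0.001.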